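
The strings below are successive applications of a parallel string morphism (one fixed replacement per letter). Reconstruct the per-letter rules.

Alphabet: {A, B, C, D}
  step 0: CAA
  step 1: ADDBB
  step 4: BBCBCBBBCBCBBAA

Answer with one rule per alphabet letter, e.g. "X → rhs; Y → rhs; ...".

  step 0 ⇒ step 1: CAA ⇒ ADD·B·B
    A ↦ B
    C ↦ ADD
    B ↦ A  (constrained at step 1)
    D ↦ CB  (constrained at step 1)

A->B, B->A, C->ADD, D->CB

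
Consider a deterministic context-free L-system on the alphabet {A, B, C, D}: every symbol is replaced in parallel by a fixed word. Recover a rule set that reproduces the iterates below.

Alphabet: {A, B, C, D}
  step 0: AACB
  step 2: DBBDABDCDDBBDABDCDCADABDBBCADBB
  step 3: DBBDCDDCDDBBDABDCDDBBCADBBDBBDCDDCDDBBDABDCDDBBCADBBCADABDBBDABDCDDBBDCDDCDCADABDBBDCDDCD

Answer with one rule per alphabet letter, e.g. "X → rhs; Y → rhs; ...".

  step 2 ⇒ step 3: DBBDABDCDDBBDABDCDCADABDBBCADBB ⇒ DBB·DCD·DCD·DBB·DAB·DCD·DBB·CA·DBB·DBB·DCD·DCD·DBB·DAB·DCD·DBB·CA·DBB·CA·DAB·DBB·DAB·DCD·DBB·DCD·DCD·CA·DAB·DBB·DCD·DCD
    A ↦ DAB
    B ↦ DCD
    C ↦ CA
    D ↦ DBB

A->DAB, B->DCD, C->CA, D->DBB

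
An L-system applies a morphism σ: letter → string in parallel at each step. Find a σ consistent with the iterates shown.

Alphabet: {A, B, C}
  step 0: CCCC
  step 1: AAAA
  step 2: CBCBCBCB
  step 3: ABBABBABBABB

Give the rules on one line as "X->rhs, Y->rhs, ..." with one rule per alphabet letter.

A->CB, B->BB, C->A

  step 2 ⇒ step 3: CBCBCBCB ⇒ A·BB·A·BB·A·BB·A·BB
    B ↦ BB
    C ↦ A
  step 1 ⇒ step 2: AAAA ⇒ CB·CB·CB·CB
    A ↦ CB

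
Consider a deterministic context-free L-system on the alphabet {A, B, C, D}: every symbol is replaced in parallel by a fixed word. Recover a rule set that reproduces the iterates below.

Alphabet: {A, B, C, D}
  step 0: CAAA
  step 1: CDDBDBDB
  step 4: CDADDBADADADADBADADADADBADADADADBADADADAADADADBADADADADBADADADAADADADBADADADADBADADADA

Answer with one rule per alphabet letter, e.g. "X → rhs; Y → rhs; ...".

A->DB, B->ADA, C->CD, D->AD

  step 0 ⇒ step 1: CAAA ⇒ CD·DB·DB·DB
    A ↦ DB
    C ↦ CD
    B ↦ ADA  (constrained at step 1)
    D ↦ AD  (constrained at step 1)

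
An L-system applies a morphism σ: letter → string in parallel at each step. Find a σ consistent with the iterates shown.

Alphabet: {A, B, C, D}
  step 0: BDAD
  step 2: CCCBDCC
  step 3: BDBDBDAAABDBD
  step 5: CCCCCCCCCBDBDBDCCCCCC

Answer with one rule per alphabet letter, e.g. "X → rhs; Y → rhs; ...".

  step 2 ⇒ step 3: CCCBDCC ⇒ BD·BD·BD·A·AA·BD·BD
    B ↦ A
    C ↦ BD
    D ↦ AA
    A ↦ C  (constrained at step 0)

A->C, B->A, C->BD, D->AA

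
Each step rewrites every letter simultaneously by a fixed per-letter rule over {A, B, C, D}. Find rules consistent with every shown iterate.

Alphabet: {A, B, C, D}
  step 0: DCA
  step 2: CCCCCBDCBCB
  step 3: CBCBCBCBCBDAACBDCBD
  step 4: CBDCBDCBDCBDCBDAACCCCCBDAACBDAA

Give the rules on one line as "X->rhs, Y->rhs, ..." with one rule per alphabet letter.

  step 3 ⇒ step 4: CBCBCBCBCBDAACBDCBD ⇒ CB·D·CB·D·CB·D·CB·D·CB·D·AA·CC·CC·CB·D·AA·CB·D·AA
    A ↦ CC
    B ↦ D
    C ↦ CB
    D ↦ AA

A->CC, B->D, C->CB, D->AA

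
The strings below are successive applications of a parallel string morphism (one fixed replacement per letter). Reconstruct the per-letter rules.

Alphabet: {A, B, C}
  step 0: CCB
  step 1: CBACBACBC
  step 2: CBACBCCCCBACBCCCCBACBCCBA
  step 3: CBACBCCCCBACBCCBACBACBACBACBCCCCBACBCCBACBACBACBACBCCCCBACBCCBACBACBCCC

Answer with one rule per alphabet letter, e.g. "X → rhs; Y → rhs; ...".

  step 2 ⇒ step 3: CBACBCCCCBACBCCCCBACBCCBA ⇒ CBA·CBC·CC·CBA·CBC·CBA·CBA·CBA·CBA·CBC·CC·CBA·CBC·CBA·CBA·CBA·CBA·CBC·CC·CBA·CBC·CBA·CBA·CBC·CC
    A ↦ CC
    B ↦ CBC
    C ↦ CBA

A->CC, B->CBC, C->CBA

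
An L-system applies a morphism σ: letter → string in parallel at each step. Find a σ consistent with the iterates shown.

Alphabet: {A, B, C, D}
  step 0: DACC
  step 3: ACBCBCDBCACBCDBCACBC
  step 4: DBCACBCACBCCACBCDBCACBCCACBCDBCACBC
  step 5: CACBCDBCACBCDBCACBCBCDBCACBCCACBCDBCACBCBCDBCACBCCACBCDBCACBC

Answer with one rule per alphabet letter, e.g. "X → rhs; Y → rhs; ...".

  step 4 ⇒ step 5: DBCACBCACBCCACBCDBCACBCCACBCDBCACBC ⇒ C·AC·BC·D·BC·AC·BC·D·BC·AC·BC·BC·D·BC·AC·BC·C·AC·BC·D·BC·AC·BC·BC·D·BC·AC·BC·C·AC·BC·D·BC·AC·BC
    A ↦ D
    B ↦ AC
    C ↦ BC
    D ↦ C

A->D, B->AC, C->BC, D->C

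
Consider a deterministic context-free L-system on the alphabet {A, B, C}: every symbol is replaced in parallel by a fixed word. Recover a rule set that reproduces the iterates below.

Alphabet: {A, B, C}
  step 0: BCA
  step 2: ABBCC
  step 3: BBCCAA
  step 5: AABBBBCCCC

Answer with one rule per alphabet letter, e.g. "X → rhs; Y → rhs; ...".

  step 2 ⇒ step 3: ABBCC ⇒ BB·C·C·A·A
    A ↦ BB
    B ↦ C
    C ↦ A

A->BB, B->C, C->A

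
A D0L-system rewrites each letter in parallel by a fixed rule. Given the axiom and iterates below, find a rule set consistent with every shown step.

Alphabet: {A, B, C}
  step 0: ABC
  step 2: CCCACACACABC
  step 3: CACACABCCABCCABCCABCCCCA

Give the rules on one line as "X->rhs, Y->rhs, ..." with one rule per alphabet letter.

  step 2 ⇒ step 3: CCCACACACABC ⇒ CA·CA·CA·BC·CA·BC·CA·BC·CA·BC·CC·CA
    A ↦ BC
    B ↦ CC
    C ↦ CA

A->BC, B->CC, C->CA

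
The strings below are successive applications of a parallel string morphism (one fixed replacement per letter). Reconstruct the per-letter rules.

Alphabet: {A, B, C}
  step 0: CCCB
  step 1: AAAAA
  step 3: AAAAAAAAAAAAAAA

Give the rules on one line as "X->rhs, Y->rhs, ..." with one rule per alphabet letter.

  step 0 ⇒ step 1: CCCB ⇒ A·A·A·AA
    B ↦ AA
    C ↦ A
    A ↦ BC  (constrained at step 1)

A->BC, B->AA, C->A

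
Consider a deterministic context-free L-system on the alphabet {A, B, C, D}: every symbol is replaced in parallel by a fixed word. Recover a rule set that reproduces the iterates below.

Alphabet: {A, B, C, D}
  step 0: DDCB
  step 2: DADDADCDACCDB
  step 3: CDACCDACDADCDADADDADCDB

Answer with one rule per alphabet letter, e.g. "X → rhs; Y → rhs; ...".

  step 2 ⇒ step 3: DADDADCDACCDB ⇒ C·DA·C·C·DA·C·DAD·C·DA·DAD·DAD·C·DB
    A ↦ DA
    B ↦ DB
    C ↦ DAD
    D ↦ C

A->DA, B->DB, C->DAD, D->C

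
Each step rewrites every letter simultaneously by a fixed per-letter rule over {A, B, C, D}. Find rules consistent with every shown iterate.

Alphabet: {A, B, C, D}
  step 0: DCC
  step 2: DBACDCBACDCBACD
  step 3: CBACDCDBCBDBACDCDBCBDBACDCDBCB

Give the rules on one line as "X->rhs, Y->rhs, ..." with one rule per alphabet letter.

  step 2 ⇒ step 3: DBACDCBACDCBACD ⇒ CB·ACD·C·DB·CB·DB·ACD·C·DB·CB·DB·ACD·C·DB·CB
    A ↦ C
    B ↦ ACD
    C ↦ DB
    D ↦ CB

A->C, B->ACD, C->DB, D->CB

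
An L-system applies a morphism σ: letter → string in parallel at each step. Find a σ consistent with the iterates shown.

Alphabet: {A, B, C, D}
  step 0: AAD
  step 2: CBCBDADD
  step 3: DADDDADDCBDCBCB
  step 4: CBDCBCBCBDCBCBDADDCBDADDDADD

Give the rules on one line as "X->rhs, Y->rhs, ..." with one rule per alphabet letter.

A->D, B->DD, C->DA, D->CB

  step 3 ⇒ step 4: DADDDADDCBDCBCB ⇒ CB·D·CB·CB·CB·D·CB·CB·DA·DD·CB·DA·DD·DA·DD
    A ↦ D
    B ↦ DD
    C ↦ DA
    D ↦ CB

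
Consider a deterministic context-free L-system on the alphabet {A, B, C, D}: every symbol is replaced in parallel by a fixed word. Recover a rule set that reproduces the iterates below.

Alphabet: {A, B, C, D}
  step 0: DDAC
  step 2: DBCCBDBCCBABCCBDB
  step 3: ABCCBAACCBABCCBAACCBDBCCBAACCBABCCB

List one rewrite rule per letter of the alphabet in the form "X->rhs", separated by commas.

  step 2 ⇒ step 3: DBCCBDBCCBABCCBDB ⇒ AB·CCB·A·A·CCB·AB·CCB·A·A·CCB·DB·CCB·A·A·CCB·AB·CCB
    A ↦ DB
    B ↦ CCB
    C ↦ A
    D ↦ AB

A->DB, B->CCB, C->A, D->AB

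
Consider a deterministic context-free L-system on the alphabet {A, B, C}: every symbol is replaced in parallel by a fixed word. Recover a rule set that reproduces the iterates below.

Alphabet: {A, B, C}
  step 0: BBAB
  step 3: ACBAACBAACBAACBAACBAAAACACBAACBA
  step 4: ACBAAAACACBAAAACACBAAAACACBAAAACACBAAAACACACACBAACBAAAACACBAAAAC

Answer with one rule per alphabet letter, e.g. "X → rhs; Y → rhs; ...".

  step 3 ⇒ step 4: ACBAACBAACBAACBAACBAAAACACBAACBA ⇒ AC·BA·AA·AC·AC·BA·AA·AC·AC·BA·AA·AC·AC·BA·AA·AC·AC·BA·AA·AC·AC·AC·AC·BA·AC·BA·AA·AC·AC·BA·AA·AC
    A ↦ AC
    B ↦ AA
    C ↦ BA

A->AC, B->AA, C->BA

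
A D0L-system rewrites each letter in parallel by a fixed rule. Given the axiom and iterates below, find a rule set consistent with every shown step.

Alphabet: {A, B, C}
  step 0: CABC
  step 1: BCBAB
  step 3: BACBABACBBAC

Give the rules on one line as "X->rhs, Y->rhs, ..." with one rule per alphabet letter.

A->C, B->BA, C->B

  step 0 ⇒ step 1: CABC ⇒ B·C·BA·B
    A ↦ C
    B ↦ BA
    C ↦ B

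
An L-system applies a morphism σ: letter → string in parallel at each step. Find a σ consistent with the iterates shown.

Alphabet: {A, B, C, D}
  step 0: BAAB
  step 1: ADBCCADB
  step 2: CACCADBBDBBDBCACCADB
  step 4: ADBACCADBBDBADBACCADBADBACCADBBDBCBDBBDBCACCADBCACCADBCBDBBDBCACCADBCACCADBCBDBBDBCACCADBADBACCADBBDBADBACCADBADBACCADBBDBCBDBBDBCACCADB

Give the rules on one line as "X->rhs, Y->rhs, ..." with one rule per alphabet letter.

  step 1 ⇒ step 2: ADBCCADB ⇒ C·ACC·ADB·BDB·BDB·C·ACC·ADB
    A ↦ C
    B ↦ ADB
    C ↦ BDB
    D ↦ ACC

A->C, B->ADB, C->BDB, D->ACC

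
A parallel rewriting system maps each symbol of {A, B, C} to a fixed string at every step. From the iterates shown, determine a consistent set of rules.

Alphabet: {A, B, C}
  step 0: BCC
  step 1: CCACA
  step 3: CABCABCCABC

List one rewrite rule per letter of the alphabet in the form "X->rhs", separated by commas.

A->B, B->C, C->CA

  step 0 ⇒ step 1: BCC ⇒ C·CA·CA
    B ↦ C
    C ↦ CA
    A ↦ B  (constrained at step 1)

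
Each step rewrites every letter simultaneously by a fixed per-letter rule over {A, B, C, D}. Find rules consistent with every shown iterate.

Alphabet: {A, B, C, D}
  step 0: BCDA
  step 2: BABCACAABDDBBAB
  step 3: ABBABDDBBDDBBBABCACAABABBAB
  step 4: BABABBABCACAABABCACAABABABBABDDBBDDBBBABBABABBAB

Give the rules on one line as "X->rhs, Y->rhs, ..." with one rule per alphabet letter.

  step 3 ⇒ step 4: ABBABDDBBDDBBBABCACAABABBAB ⇒ B·AB·AB·B·AB·CA·CA·AB·AB·CA·CA·AB·AB·AB·B·AB·DDB·B·DDB·B·B·AB·B·AB·AB·B·AB
    A ↦ B
    B ↦ AB
    C ↦ DDB
    D ↦ CA

A->B, B->AB, C->DDB, D->CA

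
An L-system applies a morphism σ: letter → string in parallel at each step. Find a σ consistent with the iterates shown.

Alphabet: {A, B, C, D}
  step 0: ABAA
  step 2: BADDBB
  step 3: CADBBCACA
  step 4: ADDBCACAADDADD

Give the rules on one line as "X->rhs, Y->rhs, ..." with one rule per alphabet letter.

  step 3 ⇒ step 4: CADBBCACA ⇒ AD·D·B·CA·CA·AD·D·AD·D
    A ↦ D
    B ↦ CA
    C ↦ AD
    D ↦ B

A->D, B->CA, C->AD, D->B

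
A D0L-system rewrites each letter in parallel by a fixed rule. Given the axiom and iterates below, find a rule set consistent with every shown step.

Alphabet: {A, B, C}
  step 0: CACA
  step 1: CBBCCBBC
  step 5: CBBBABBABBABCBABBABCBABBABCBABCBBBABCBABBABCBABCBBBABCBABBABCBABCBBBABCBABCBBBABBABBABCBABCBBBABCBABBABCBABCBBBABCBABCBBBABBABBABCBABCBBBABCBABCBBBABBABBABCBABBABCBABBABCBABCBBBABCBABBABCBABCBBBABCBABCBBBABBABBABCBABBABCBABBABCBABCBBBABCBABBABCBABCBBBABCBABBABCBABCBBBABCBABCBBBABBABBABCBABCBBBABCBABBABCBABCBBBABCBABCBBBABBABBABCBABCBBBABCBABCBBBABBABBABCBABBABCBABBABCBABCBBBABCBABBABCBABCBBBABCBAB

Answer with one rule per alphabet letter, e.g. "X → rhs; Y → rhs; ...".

A->C, B->BAB, C->CBB

  step 0 ⇒ step 1: CACA ⇒ CBB·C·CBB·C
    A ↦ C
    C ↦ CBB
    B ↦ BAB  (constrained at step 1)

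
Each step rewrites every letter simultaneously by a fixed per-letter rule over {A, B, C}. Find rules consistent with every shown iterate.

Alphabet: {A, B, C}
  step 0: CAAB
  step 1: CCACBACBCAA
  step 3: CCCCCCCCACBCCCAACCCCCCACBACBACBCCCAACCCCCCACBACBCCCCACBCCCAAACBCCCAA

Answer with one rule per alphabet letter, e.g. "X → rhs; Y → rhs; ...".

  step 0 ⇒ step 1: CAAB ⇒ CC·ACB·ACB·CAA
    A ↦ ACB
    B ↦ CAA
    C ↦ CC

A->ACB, B->CAA, C->CC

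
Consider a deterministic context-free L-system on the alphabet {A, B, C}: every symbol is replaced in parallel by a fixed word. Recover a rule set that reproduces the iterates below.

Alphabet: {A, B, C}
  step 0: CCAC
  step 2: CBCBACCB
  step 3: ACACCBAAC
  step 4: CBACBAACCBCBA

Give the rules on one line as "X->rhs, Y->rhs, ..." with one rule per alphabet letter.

A->CB, B->C, C->A

  step 3 ⇒ step 4: ACACCBAAC ⇒ CB·A·CB·A·A·C·CB·CB·A
    A ↦ CB
    B ↦ C
    C ↦ A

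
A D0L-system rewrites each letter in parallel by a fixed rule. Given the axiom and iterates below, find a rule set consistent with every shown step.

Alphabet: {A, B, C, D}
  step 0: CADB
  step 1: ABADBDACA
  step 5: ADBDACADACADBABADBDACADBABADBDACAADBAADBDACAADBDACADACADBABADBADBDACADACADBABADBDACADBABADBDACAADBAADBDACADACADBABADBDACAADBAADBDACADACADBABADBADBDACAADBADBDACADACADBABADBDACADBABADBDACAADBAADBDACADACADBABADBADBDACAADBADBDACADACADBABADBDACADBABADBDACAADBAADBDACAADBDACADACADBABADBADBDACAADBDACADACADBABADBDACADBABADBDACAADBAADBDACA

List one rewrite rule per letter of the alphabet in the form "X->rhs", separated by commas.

A->ADB, B->A, C->AB, D->DAC

  step 0 ⇒ step 1: CADB ⇒ AB·ADB·DAC·A
    A ↦ ADB
    B ↦ A
    C ↦ AB
    D ↦ DAC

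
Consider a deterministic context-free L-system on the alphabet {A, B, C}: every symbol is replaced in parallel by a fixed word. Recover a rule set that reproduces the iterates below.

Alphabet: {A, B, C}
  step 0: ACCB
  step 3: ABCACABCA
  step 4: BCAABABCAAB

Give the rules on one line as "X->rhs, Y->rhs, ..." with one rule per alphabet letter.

  step 3 ⇒ step 4: ABCACABCA ⇒ B·CA·A·B·A·B·CA·A·B
    A ↦ B
    B ↦ CA
    C ↦ A

A->B, B->CA, C->A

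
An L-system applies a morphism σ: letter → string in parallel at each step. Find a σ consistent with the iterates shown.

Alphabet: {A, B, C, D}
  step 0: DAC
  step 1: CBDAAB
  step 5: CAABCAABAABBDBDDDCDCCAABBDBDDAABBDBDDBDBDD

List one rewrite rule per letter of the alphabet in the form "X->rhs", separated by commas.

  step 0 ⇒ step 1: DAC ⇒ C·BD·AAB
    A ↦ BD
    C ↦ AAB
    D ↦ C
    B ↦ D  (constrained at step 1)

A->BD, B->D, C->AAB, D->C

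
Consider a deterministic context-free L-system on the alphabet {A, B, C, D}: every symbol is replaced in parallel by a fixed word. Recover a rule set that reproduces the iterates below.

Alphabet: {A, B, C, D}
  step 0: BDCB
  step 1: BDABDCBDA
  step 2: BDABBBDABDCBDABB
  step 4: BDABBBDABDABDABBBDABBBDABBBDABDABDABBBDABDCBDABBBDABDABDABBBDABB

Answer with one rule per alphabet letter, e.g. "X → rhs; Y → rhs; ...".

A->B, B->BDA, C->DC, D->B

  step 1 ⇒ step 2: BDABDCBDA ⇒ BDA·B·B·BDA·B·DC·BDA·B·B
    A ↦ B
    B ↦ BDA
    C ↦ DC
    D ↦ B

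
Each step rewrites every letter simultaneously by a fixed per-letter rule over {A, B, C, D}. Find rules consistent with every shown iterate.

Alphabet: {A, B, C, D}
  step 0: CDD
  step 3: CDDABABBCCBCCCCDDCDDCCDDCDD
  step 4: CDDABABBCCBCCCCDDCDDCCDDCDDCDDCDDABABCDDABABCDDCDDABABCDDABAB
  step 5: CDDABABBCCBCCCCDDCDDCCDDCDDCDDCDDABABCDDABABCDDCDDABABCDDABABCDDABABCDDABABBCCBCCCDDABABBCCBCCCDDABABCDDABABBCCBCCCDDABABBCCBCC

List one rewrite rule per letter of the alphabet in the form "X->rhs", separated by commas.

A->BC, B->C, C->CDD, D->AB

  step 4 ⇒ step 5: CDDABABBCCBCCCCDDCDDCCDDCDDCDDCDDABABCDDABABCDDCDDABABCDDABAB ⇒ CDD·AB·AB·BC·C·BC·C·C·CDD·CDD·C·CDD·CDD·CDD·CDD·AB·AB·CDD·AB·AB·CDD·CDD·AB·AB·CDD·AB·AB·CDD·AB·AB·CDD·AB·AB·BC·C·BC·C·CDD·AB·AB·BC·C·BC·C·CDD·AB·AB·CDD·AB·AB·BC·C·BC·C·CDD·AB·AB·BC·C·BC·C
    A ↦ BC
    B ↦ C
    C ↦ CDD
    D ↦ AB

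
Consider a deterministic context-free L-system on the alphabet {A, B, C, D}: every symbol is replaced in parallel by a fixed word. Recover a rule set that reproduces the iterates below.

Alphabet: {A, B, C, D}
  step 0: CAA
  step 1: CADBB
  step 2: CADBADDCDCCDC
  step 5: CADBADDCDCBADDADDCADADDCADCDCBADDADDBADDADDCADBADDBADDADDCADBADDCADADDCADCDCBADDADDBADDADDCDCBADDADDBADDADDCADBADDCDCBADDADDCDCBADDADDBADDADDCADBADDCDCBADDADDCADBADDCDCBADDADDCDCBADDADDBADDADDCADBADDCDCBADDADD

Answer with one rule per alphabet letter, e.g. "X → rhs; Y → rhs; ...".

  step 1 ⇒ step 2: CADBB ⇒ CAD·B·ADD·CDC·CDC
    A ↦ B
    B ↦ CDC
    C ↦ CAD
    D ↦ ADD

A->B, B->CDC, C->CAD, D->ADD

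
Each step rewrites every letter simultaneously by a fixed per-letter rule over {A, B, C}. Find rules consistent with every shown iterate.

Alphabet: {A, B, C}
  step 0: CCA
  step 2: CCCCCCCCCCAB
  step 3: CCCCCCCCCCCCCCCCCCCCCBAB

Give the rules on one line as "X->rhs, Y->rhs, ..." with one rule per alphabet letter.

A->CB, B->AB, C->CC

  step 2 ⇒ step 3: CCCCCCCCCCAB ⇒ CC·CC·CC·CC·CC·CC·CC·CC·CC·CC·CB·AB
    A ↦ CB
    B ↦ AB
    C ↦ CC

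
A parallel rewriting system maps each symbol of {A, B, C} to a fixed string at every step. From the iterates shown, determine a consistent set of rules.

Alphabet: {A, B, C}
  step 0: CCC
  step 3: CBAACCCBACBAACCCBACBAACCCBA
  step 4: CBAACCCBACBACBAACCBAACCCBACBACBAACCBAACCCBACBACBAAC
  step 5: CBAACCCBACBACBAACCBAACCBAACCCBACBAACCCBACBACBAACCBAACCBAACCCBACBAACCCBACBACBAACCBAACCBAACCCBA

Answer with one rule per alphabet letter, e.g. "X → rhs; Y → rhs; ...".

A->C, B->A, C->CBA

  step 4 ⇒ step 5: CBAACCCBACBACBAACCBAACCCBACBACBAACCBAACCCBACBACBAAC ⇒ CBA·A·C·C·CBA·CBA·CBA·A·C·CBA·A·C·CBA·A·C·C·CBA·CBA·A·C·C·CBA·CBA·CBA·A·C·CBA·A·C·CBA·A·C·C·CBA·CBA·A·C·C·CBA·CBA·CBA·A·C·CBA·A·C·CBA·A·C·C·CBA
    A ↦ C
    B ↦ A
    C ↦ CBA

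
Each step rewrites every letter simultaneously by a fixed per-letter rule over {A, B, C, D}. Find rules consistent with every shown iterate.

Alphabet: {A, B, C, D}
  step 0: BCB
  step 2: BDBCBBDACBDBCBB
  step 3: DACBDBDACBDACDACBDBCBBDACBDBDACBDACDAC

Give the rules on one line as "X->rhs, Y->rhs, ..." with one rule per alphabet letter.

  step 2 ⇒ step 3: BDBCBBDACBDBCBB ⇒ DAC·BDB·DAC·B·DAC·DAC·BDB·CB·B·DAC·BDB·DAC·B·DAC·DAC
    A ↦ CB
    B ↦ DAC
    C ↦ B
    D ↦ BDB

A->CB, B->DAC, C->B, D->BDB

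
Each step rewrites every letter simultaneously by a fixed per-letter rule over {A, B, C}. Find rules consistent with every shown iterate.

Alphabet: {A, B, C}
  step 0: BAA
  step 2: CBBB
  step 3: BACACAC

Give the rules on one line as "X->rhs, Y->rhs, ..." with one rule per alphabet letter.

  step 2 ⇒ step 3: CBBB ⇒ B·AC·AC·AC
    B ↦ AC
    C ↦ B
    A ↦ C  (constrained at step 0)

A->C, B->AC, C->B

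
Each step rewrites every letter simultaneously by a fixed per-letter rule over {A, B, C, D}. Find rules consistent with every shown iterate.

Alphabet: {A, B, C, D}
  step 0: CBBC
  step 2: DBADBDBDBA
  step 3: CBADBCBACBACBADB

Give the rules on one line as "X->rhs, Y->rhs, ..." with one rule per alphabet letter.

A->DB, B->A, C->AB, D->CB

  step 2 ⇒ step 3: DBADBDBDBA ⇒ CB·A·DB·CB·A·CB·A·CB·A·DB
    A ↦ DB
    B ↦ A
    D ↦ CB
    C ↦ AB  (constrained at step 0)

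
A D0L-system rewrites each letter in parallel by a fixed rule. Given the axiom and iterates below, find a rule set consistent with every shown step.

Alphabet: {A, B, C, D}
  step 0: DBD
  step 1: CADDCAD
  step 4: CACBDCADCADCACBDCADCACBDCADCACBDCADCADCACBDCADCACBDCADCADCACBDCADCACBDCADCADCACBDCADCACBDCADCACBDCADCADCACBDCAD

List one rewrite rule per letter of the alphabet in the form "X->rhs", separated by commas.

A->CBD, B->D, C->CA, D->CAD

  step 0 ⇒ step 1: DBD ⇒ CAD·D·CAD
    B ↦ D
    D ↦ CAD
    A ↦ CBD  (constrained at step 1)
    C ↦ CA  (constrained at step 1)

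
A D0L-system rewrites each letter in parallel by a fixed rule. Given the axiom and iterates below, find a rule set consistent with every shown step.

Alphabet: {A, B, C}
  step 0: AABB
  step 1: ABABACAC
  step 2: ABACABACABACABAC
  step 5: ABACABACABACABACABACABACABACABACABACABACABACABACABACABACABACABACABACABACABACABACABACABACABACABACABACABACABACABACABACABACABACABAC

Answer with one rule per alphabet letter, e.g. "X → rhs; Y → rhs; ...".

  step 1 ⇒ step 2: ABABACAC ⇒ AB·AC·AB·AC·AB·AC·AB·AC
    A ↦ AB
    B ↦ AC
    C ↦ AC

A->AB, B->AC, C->AC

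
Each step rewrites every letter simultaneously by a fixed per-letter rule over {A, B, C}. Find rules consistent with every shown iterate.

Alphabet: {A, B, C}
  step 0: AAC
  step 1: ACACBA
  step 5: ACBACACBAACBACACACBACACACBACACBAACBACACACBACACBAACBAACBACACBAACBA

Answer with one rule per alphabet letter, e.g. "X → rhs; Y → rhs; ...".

  step 0 ⇒ step 1: AAC ⇒ AC·AC·BA
    A ↦ AC
    C ↦ BA
    B ↦ C  (constrained at step 1)

A->AC, B->C, C->BA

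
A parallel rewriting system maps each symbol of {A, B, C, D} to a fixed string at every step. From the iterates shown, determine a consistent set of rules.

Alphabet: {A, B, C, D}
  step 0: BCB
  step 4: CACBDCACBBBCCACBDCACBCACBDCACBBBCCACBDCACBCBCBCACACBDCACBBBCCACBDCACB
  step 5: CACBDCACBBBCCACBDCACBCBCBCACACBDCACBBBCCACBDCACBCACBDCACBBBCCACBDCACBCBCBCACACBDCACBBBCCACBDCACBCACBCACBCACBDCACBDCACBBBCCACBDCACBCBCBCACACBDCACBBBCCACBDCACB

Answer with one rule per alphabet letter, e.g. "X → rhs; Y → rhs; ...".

A->CBD, B->CB, C->CA, D->BBC

  step 4 ⇒ step 5: CACBDCACBBBCCACBDCACBCACBDCACBBBCCACBDCACBCBCBCACACBDCACBBBCCACBDCACB ⇒ CA·CBD·CA·CB·BBC·CA·CBD·CA·CB·CB·CB·CA·CA·CBD·CA·CB·BBC·CA·CBD·CA·CB·CA·CBD·CA·CB·BBC·CA·CBD·CA·CB·CB·CB·CA·CA·CBD·CA·CB·BBC·CA·CBD·CA·CB·CA·CB·CA·CB·CA·CBD·CA·CBD·CA·CB·BBC·CA·CBD·CA·CB·CB·CB·CA·CA·CBD·CA·CB·BBC·CA·CBD·CA·CB
    A ↦ CBD
    B ↦ CB
    C ↦ CA
    D ↦ BBC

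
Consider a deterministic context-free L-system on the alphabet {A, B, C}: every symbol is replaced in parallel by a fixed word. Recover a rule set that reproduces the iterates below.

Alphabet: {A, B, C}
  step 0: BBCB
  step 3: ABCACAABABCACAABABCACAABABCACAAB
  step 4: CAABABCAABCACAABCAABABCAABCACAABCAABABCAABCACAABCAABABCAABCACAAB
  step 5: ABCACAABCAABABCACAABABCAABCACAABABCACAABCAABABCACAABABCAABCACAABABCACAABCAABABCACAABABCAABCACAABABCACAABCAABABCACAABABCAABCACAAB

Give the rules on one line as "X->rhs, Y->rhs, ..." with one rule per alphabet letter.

A->CA, B->AB, C->AB

  step 4 ⇒ step 5: CAABABCAABCACAABCAABABCAABCACAABCAABABCAABCACAABCAABABCAABCACAAB ⇒ AB·CA·CA·AB·CA·AB·AB·CA·CA·AB·AB·CA·AB·CA·CA·AB·AB·CA·CA·AB·CA·AB·AB·CA·CA·AB·AB·CA·AB·CA·CA·AB·AB·CA·CA·AB·CA·AB·AB·CA·CA·AB·AB·CA·AB·CA·CA·AB·AB·CA·CA·AB·CA·AB·AB·CA·CA·AB·AB·CA·AB·CA·CA·AB
    A ↦ CA
    B ↦ AB
    C ↦ AB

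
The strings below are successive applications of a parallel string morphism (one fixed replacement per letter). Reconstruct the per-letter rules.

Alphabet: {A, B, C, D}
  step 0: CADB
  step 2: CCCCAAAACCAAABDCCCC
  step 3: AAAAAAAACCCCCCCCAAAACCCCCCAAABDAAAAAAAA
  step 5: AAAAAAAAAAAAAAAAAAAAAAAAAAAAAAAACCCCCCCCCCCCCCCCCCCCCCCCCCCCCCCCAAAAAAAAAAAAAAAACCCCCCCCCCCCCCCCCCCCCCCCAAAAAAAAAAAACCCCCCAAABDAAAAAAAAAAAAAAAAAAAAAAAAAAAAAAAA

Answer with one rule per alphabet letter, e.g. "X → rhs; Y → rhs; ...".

  step 2 ⇒ step 3: CCCCAAAACCAAABDCCCC ⇒ AA·AA·AA·AA·CC·CC·CC·CC·AA·AA·CC·CC·CC·AA·ABD·AA·AA·AA·AA
    A ↦ CC
    B ↦ AA
    C ↦ AA
    D ↦ ABD

A->CC, B->AA, C->AA, D->ABD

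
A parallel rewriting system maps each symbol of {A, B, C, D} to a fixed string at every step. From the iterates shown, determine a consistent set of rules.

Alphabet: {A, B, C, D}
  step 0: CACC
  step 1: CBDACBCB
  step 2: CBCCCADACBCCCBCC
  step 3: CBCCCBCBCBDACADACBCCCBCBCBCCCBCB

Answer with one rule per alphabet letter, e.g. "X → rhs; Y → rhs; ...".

A->DA, B->CC, C->CB, D->CA

  step 2 ⇒ step 3: CBCCCADACBCCCBCC ⇒ CB·CC·CB·CB·CB·DA·CA·DA·CB·CC·CB·CB·CB·CC·CB·CB
    A ↦ DA
    B ↦ CC
    C ↦ CB
    D ↦ CA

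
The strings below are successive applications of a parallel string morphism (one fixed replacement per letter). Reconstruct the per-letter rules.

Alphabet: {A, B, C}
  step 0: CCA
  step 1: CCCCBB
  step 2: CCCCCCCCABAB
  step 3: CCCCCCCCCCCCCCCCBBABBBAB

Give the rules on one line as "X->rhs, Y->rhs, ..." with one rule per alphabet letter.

A->BB, B->AB, C->CC

  step 2 ⇒ step 3: CCCCCCCCABAB ⇒ CC·CC·CC·CC·CC·CC·CC·CC·BB·AB·BB·AB
    A ↦ BB
    B ↦ AB
    C ↦ CC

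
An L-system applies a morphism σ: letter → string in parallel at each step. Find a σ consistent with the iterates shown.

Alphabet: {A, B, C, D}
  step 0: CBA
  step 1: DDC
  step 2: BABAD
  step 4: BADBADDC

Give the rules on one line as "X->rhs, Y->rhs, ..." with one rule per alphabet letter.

  step 1 ⇒ step 2: DDC ⇒ BA·BA·D
    C ↦ D
    D ↦ BA
  step 0 ⇒ step 1: CBA ⇒ D·D·C
    A ↦ C
  step 0 ⇒ step 1: CBA ⇒ D·D·C
    B ↦ D

A->C, B->D, C->D, D->BA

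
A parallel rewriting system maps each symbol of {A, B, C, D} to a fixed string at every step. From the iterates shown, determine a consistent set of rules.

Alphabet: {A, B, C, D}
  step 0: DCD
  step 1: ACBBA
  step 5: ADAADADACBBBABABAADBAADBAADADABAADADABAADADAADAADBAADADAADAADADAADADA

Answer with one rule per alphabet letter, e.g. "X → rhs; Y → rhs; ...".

A->AD, B->BA, C->CBB, D->A

  step 0 ⇒ step 1: DCD ⇒ A·CBB·A
    C ↦ CBB
    D ↦ A
    A ↦ AD  (constrained at step 1)
    B ↦ BA  (constrained at step 1)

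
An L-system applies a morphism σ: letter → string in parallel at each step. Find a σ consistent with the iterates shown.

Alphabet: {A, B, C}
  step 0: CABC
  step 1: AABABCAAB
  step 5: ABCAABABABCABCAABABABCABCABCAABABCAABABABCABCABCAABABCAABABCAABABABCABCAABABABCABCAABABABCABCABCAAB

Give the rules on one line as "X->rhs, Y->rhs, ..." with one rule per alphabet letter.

  step 0 ⇒ step 1: CABC ⇒ AAB·AB·C·AAB
    A ↦ AB
    B ↦ C
    C ↦ AAB

A->AB, B->C, C->AAB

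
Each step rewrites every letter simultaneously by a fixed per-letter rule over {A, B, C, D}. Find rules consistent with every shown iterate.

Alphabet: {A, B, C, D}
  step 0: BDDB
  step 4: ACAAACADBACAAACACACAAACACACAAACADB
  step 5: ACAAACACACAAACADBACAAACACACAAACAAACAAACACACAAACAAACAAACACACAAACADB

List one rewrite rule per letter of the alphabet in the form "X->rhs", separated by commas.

  step 4 ⇒ step 5: ACAAACADBACAAACACACAAACACACAAACADB ⇒ AC·AA·AC·AC·AC·AA·AC·A·DB·AC·AA·AC·AC·AC·AA·AC·AA·AC·AA·AC·AC·AC·AA·AC·AA·AC·AA·AC·AC·AC·AA·AC·A·DB
    A ↦ AC
    B ↦ DB
    C ↦ AA
    D ↦ A

A->AC, B->DB, C->AA, D->A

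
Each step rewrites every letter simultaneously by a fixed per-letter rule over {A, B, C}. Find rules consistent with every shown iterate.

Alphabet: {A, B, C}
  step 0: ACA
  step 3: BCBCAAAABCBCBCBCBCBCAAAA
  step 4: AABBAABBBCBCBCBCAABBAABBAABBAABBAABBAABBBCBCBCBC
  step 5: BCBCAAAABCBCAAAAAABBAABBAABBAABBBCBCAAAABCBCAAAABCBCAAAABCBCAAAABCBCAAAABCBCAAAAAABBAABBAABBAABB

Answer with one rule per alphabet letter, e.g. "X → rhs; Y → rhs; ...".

  step 4 ⇒ step 5: AABBAABBBCBCBCBCAABBAABBAABBAABBAABBAABBBCBCBCBC ⇒ BC·BC·AA·AA·BC·BC·AA·AA·AA·BB·AA·BB·AA·BB·AA·BB·BC·BC·AA·AA·BC·BC·AA·AA·BC·BC·AA·AA·BC·BC·AA·AA·BC·BC·AA·AA·BC·BC·AA·AA·AA·BB·AA·BB·AA·BB·AA·BB
    A ↦ BC
    B ↦ AA
    C ↦ BB

A->BC, B->AA, C->BB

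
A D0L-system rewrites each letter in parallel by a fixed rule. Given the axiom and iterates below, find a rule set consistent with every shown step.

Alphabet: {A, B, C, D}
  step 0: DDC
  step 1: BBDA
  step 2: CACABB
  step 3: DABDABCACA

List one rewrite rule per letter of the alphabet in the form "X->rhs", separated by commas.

A->B, B->CA, C->DA, D->B

  step 2 ⇒ step 3: CACABB ⇒ DA·B·DA·B·CA·CA
    A ↦ B
    B ↦ CA
    C ↦ DA
  step 0 ⇒ step 1: DDC ⇒ B·B·DA
    D ↦ B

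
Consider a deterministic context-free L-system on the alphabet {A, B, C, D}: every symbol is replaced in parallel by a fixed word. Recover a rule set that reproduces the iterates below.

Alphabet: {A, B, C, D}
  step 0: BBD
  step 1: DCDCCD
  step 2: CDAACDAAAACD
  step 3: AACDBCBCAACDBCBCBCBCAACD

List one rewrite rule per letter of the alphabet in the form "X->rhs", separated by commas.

A->BC, B->DC, C->AA, D->CD

  step 2 ⇒ step 3: CDAACDAAAACD ⇒ AA·CD·BC·BC·AA·CD·BC·BC·BC·BC·AA·CD
    A ↦ BC
    C ↦ AA
    D ↦ CD
  step 0 ⇒ step 1: BBD ⇒ DC·DC·CD
    B ↦ DC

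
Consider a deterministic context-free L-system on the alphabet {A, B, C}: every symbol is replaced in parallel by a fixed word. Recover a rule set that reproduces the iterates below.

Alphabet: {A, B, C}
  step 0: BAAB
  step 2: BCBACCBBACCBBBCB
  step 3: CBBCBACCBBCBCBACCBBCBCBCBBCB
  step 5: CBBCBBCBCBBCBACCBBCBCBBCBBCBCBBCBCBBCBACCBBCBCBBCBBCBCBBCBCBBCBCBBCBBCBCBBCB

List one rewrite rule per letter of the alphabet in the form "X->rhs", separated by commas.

A->ACC, B->CB, C->B

  step 2 ⇒ step 3: BCBACCBBACCBBBCB ⇒ CB·B·CB·ACC·B·B·CB·CB·ACC·B·B·CB·CB·CB·B·CB
    A ↦ ACC
    B ↦ CB
    C ↦ B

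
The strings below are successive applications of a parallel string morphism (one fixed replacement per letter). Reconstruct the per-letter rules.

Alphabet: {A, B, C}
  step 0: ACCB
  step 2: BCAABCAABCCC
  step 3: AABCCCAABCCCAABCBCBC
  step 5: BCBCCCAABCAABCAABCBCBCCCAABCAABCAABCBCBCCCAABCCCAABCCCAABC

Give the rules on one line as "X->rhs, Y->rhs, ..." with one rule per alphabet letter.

A->C, B->AA, C->BC

  step 2 ⇒ step 3: BCAABCAABCCC ⇒ AA·BC·C·C·AA·BC·C·C·AA·BC·BC·BC
    A ↦ C
    B ↦ AA
    C ↦ BC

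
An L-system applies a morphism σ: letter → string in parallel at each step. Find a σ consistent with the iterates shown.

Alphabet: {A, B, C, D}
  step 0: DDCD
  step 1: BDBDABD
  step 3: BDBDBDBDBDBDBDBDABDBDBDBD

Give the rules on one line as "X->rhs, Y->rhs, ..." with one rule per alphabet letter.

A->C, B->BD, C->A, D->BD

  step 0 ⇒ step 1: DDCD ⇒ BD·BD·A·BD
    C ↦ A
    D ↦ BD
    A ↦ C  (constrained at step 1)
    B ↦ BD  (constrained at step 1)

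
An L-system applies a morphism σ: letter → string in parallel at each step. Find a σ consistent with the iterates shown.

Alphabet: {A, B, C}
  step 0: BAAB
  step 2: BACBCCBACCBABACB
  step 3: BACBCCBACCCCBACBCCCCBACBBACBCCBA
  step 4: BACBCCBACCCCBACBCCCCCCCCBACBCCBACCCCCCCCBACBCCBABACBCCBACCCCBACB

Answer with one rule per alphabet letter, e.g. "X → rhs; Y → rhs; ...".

A->CB, B->BA, C->CC

  step 3 ⇒ step 4: BACBCCBACCCCBACBCCCCBACBBACBCCBA ⇒ BA·CB·CC·BA·CC·CC·BA·CB·CC·CC·CC·CC·BA·CB·CC·BA·CC·CC·CC·CC·BA·CB·CC·BA·BA·CB·CC·BA·CC·CC·BA·CB
    A ↦ CB
    B ↦ BA
    C ↦ CC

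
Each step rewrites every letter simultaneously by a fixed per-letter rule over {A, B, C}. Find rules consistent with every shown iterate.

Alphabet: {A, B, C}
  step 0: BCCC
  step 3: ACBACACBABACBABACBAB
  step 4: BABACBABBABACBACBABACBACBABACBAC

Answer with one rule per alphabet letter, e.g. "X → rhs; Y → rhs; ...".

A->B, B->AC, C->AB

  step 3 ⇒ step 4: ACBACACBABACBABACBAB ⇒ B·AB·AC·B·AB·B·AB·AC·B·AC·B·AB·AC·B·AC·B·AB·AC·B·AC
    A ↦ B
    B ↦ AC
    C ↦ AB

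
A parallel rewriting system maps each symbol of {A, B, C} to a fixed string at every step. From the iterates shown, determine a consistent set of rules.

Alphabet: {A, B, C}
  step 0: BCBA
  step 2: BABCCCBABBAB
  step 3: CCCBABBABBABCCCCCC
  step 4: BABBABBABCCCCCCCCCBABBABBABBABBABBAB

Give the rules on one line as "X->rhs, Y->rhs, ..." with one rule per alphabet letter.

  step 3 ⇒ step 4: CCCBABBABBABCCCCCC ⇒ BAB·BAB·BAB·C·C·C·C·C·C·C·C·C·BAB·BAB·BAB·BAB·BAB·BAB
    A ↦ C
    B ↦ C
    C ↦ BAB

A->C, B->C, C->BAB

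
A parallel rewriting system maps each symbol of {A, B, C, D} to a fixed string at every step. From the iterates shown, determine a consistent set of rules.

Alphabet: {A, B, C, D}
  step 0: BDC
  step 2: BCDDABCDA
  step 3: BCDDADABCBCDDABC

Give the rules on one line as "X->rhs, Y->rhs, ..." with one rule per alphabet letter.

  step 2 ⇒ step 3: BCDDABCDA ⇒ BC·D·DA·DA·BC·BC·D·DA·BC
    A ↦ BC
    B ↦ BC
    C ↦ D
    D ↦ DA

A->BC, B->BC, C->D, D->DA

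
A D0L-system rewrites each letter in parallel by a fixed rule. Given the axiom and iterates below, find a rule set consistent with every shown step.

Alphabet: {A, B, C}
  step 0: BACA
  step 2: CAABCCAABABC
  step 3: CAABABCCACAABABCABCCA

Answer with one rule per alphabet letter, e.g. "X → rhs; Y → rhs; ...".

A->AB, B->C, C->CA

  step 2 ⇒ step 3: CAABCCAABABC ⇒ CA·AB·AB·C·CA·CA·AB·AB·C·AB·C·CA
    A ↦ AB
    B ↦ C
    C ↦ CA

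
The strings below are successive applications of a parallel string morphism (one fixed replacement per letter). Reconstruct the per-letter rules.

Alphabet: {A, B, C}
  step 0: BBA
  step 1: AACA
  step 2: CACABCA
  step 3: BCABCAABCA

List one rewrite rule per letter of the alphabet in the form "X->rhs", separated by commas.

  step 2 ⇒ step 3: CACABCA ⇒ B·CA·B·CA·A·B·CA
    A ↦ CA
    B ↦ A
    C ↦ B

A->CA, B->A, C->B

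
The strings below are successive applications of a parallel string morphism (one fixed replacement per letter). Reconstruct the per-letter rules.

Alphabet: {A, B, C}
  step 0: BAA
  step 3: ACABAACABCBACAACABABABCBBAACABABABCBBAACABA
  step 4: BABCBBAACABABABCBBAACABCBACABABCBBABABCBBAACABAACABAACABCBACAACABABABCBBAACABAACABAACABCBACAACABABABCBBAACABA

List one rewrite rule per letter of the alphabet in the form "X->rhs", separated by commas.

  step 3 ⇒ step 4: ACABAACABCBACAACABABABCBBAACABABABCBBAACABA ⇒ BA·BCB·BA·ACA·BA·BA·BCB·BA·ACA·BCB·ACA·BA·BCB·BA·BA·BCB·BA·ACA·BA·ACA·BA·ACA·BCB·ACA·ACA·BA·BA·BCB·BA·ACA·BA·ACA·BA·ACA·BCB·ACA·ACA·BA·BA·BCB·BA·ACA·BA
    A ↦ BA
    B ↦ ACA
    C ↦ BCB

A->BA, B->ACA, C->BCB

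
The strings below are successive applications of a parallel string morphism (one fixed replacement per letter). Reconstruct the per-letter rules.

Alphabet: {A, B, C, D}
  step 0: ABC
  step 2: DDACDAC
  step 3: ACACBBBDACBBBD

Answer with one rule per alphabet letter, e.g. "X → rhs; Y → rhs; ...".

A->BB, B->D, C->BD, D->AC

  step 2 ⇒ step 3: DDACDAC ⇒ AC·AC·BB·BD·AC·BB·BD
    A ↦ BB
    C ↦ BD
    D ↦ AC
    B ↦ D  (constrained at step 0)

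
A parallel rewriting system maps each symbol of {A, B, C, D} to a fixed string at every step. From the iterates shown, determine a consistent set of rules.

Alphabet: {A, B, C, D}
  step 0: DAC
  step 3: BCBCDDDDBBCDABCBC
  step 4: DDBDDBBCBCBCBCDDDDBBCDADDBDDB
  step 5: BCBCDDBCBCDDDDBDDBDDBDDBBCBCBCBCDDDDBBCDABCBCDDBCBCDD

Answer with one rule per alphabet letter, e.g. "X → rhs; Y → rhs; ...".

A->DA, B->DD, C->B, D->BC

  step 4 ⇒ step 5: DDBDDBBCBCBCBCDDDDBBCDADDBDDB ⇒ BC·BC·DD·BC·BC·DD·DD·B·DD·B·DD·B·DD·B·BC·BC·BC·BC·DD·DD·B·BC·DA·BC·BC·DD·BC·BC·DD
    A ↦ DA
    B ↦ DD
    C ↦ B
    D ↦ BC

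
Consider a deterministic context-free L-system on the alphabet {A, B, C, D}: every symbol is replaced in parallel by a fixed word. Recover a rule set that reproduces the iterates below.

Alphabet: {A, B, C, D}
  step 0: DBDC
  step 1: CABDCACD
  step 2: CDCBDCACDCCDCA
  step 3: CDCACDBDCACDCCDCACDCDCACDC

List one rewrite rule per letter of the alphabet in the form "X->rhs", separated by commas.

A->C, B->BD, C->CD, D->CA

  step 2 ⇒ step 3: CDCBDCACDCCDCA ⇒ CD·CA·CD·BD·CA·CD·C·CD·CA·CD·CD·CA·CD·C
    A ↦ C
    B ↦ BD
    C ↦ CD
    D ↦ CA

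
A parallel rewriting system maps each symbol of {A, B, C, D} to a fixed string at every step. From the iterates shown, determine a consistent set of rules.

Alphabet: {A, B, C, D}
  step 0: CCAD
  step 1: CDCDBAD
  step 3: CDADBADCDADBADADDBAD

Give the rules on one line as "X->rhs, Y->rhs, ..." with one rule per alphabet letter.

  step 0 ⇒ step 1: CCAD ⇒ CD·CD·B·AD
    A ↦ B
    C ↦ CD
    D ↦ AD
    B ↦ D  (constrained at step 1)

A->B, B->D, C->CD, D->AD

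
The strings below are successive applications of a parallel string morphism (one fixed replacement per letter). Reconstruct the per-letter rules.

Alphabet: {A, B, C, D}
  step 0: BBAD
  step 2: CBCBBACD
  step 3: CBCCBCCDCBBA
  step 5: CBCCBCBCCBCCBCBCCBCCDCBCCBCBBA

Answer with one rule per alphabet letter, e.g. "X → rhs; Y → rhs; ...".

  step 2 ⇒ step 3: CBCBBACD ⇒ CB·C·CB·C·C·D·CB·BA
    A ↦ D
    B ↦ C
    C ↦ CB
    D ↦ BA

A->D, B->C, C->CB, D->BA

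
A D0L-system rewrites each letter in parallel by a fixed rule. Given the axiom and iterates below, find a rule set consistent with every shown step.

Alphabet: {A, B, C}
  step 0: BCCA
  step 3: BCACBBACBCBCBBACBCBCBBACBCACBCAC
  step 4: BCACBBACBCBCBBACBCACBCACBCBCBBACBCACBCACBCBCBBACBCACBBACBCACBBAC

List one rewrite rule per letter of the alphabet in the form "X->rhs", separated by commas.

  step 3 ⇒ step 4: BCACBBACBCBCBBACBCBCBBACBCACBCAC ⇒ BC·AC·BB·AC·BC·BC·BB·AC·BC·AC·BC·AC·BC·BC·BB·AC·BC·AC·BC·AC·BC·BC·BB·AC·BC·AC·BB·AC·BC·AC·BB·AC
    A ↦ BB
    B ↦ BC
    C ↦ AC

A->BB, B->BC, C->AC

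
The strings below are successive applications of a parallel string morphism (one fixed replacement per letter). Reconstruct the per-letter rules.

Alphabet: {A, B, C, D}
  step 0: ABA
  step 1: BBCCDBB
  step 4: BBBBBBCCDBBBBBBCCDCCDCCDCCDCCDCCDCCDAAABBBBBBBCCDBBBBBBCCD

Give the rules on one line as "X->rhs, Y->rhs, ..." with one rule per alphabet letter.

A->BB, B->CCD, C->A, D->AB

  step 0 ⇒ step 1: ABA ⇒ BB·CCD·BB
    A ↦ BB
    B ↦ CCD
    C ↦ A  (constrained at step 1)
    D ↦ AB  (constrained at step 1)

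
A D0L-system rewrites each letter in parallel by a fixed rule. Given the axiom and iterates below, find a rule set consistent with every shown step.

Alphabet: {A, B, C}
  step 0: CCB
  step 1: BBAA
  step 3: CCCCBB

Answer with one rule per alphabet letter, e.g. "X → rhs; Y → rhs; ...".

A->C, B->AA, C->B

  step 0 ⇒ step 1: CCB ⇒ B·B·AA
    B ↦ AA
    C ↦ B
    A ↦ C  (constrained at step 1)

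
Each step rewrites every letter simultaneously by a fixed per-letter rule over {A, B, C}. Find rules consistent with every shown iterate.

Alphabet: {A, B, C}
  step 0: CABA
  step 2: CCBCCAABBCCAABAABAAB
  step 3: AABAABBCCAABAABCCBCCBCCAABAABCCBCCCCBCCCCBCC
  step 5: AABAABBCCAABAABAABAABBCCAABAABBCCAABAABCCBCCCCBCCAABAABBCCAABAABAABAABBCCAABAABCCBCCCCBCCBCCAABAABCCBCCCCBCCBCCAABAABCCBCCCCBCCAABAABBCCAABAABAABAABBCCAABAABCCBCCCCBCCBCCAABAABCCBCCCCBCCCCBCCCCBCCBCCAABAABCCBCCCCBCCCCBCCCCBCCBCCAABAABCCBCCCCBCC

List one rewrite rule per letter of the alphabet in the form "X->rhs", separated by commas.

  step 2 ⇒ step 3: CCBCCAABBCCAABAABAAB ⇒ AAB·AAB·BCC·AAB·AAB·C·C·BCC·BCC·AAB·AAB·C·C·BCC·C·C·BCC·C·C·BCC
    A ↦ C
    B ↦ BCC
    C ↦ AAB

A->C, B->BCC, C->AAB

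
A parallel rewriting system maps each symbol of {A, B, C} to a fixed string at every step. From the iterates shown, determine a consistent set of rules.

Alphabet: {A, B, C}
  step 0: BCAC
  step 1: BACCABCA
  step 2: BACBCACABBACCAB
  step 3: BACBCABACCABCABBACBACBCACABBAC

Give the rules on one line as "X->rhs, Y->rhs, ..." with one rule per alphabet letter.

A->B, B->BAC, C->CA

  step 2 ⇒ step 3: BACBCACABBACCAB ⇒ BAC·B·CA·BAC·CA·B·CA·B·BAC·BAC·B·CA·CA·B·BAC
    A ↦ B
    B ↦ BAC
    C ↦ CA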